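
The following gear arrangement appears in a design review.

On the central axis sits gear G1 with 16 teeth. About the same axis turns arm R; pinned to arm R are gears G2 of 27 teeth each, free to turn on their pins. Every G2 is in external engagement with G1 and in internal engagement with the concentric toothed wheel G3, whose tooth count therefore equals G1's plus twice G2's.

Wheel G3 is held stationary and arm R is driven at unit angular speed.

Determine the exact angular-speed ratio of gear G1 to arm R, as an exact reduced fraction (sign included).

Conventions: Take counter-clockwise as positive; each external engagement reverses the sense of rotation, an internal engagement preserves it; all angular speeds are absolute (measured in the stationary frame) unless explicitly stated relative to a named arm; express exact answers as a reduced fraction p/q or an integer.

43/8

recognized (axles ride arm R): planetary set, 16/27/70 teeth
ring teeth: 16 + 2·27 = 70
16(ω_sun−ω_arm) = −70(ω_ring−ω_arm),  ω_ring = 0, ω_arm = 1
ω_sun = 1 − (70/16)(0−1) = 43/8
ω_out/ω_in = 43/8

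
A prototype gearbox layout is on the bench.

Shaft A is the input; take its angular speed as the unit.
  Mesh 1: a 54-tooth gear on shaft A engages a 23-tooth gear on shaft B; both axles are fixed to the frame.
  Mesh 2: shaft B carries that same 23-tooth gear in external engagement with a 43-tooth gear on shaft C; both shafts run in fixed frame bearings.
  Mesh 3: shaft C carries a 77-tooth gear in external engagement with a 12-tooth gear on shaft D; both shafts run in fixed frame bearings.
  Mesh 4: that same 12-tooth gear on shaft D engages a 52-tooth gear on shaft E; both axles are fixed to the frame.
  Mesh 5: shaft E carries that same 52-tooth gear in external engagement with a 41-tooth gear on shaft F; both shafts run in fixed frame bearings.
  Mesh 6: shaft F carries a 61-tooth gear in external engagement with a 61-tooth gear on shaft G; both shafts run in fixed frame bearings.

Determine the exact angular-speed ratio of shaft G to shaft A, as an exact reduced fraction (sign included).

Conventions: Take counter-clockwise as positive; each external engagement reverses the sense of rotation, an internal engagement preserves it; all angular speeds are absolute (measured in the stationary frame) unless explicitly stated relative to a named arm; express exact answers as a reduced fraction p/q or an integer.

class = fixed-axis compound train [6 meshes; 6 ratios multiply, 6 sense flips]
mesh 1 [54T→23T]: running ratio 54/23, sense −
mesh 2 [23T→43T]: running ratio 54/43, sense +
mesh 3 [77T→12T]: running ratio 693/86, sense −
mesh 4 [12T→52T]: running ratio 2079/1118, sense +
mesh 5 [52T→41T]: running ratio 4158/1763, sense −
mesh 6 [61T→61T]: running ratio 4158/1763, sense +
ω_out/ω_in = 4158/1763

4158/1763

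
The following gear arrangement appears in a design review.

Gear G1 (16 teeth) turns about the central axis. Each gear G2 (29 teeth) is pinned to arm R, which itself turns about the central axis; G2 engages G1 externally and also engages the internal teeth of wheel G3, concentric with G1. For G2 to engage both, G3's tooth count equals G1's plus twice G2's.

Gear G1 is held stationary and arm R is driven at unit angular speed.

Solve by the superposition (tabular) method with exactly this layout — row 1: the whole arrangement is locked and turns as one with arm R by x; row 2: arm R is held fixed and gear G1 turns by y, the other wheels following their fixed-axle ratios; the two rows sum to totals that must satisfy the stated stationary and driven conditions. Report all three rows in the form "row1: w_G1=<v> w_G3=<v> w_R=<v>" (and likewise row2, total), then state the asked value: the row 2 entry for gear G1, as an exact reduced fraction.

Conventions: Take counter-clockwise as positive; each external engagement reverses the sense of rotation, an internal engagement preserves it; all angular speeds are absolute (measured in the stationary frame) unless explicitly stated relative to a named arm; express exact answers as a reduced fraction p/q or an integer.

row1: w_G1=1 w_G3=1 w_R=1
row2: w_G1=-1 w_G3=8/37 w_R=0
total: w_G1=0 w_G3=45/37 w_R=1
asked value: -1

planetary set (16T centre, 29T on arm, 74T internal) — Willis relation
row 1 — lock + rotate with arm: ω_sun = ω_ring = ω_arm = x
row 2: sun turns y, ring = −(16/74)·y, arm 0
boundary: total ω_sun = x + y = 0 and total ω_arm = x = 1  ⇒  y = -1, x = 1
row 2 ring = −(16/74)·(-1) = 8/37
totals (row 1 + row 2): sun 1 + (-1) = 0, ring 1 + 8/37 = 45/37, arm 1 + 0 = 1
asked cell (row2, sun) = -1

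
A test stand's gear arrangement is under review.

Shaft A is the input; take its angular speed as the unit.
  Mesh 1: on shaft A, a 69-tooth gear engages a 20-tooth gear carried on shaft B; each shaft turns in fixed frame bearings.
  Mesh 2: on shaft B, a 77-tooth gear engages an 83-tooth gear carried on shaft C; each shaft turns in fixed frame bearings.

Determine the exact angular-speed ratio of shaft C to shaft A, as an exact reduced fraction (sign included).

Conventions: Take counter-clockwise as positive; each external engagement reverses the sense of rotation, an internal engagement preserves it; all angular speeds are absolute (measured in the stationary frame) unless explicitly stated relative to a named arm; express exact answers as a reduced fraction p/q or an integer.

5313/1660

class = fixed-axis compound train [2 meshes; 2 ratios multiply, 2 sense flips]
mesh 1 [69T→20T]: running ratio 69/20, sense −
mesh 2 [77T→83T]: running ratio 5313/1660, sense +
ω_out/ω_in = 5313/1660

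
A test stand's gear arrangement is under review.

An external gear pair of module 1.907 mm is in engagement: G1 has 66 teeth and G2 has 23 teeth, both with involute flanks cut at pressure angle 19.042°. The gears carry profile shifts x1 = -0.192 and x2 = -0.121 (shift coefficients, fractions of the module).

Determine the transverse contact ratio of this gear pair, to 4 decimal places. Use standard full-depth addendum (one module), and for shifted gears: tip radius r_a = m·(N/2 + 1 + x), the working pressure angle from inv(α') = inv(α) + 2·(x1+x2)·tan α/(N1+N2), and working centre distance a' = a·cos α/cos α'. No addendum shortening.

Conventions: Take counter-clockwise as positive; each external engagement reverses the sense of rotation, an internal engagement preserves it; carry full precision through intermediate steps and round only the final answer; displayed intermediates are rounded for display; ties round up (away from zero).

1.8388

recognized (one external pair, fixed centres): single-mesh tooth geometry, m = 1.907, N1 = 66, N2 = 23
base radii: r_b1 = 59.487395, r_b2 = 20.730456
tip radii: r_a1 = 64.471856, r_a2 = 23.606753
inv(α') = inv(19.042°) + 2·(-0.192-0.121)·tan α/(66+23) = 0.01037450  ⇒  α' = 17.78789°
a' = a·cos α / cos α' = 84.8615·cos 19.042°/cos 17.78789° = 84.245284
action lengths: √(r_a1²−r_b1²) = 24.856993, √(r_a2²−r_b2²) = 11.292785
base pitch p_b = π·m·cos α = 5.663187
CR = (24.856993 + 11.292785 − 84.245284·sin 17.78789°)/5.663187 = 1.838777
contact ratio ≈ 1.8388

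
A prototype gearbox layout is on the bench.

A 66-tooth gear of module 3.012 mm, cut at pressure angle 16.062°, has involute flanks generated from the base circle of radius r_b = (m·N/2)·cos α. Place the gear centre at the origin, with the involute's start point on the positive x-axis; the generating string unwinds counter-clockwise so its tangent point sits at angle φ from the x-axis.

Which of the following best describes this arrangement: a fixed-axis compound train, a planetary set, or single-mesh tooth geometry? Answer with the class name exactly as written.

single-mesh involute tooth geometry (66T wheel at module 3.012)
classification: single-mesh tooth geometry

single-mesh tooth geometry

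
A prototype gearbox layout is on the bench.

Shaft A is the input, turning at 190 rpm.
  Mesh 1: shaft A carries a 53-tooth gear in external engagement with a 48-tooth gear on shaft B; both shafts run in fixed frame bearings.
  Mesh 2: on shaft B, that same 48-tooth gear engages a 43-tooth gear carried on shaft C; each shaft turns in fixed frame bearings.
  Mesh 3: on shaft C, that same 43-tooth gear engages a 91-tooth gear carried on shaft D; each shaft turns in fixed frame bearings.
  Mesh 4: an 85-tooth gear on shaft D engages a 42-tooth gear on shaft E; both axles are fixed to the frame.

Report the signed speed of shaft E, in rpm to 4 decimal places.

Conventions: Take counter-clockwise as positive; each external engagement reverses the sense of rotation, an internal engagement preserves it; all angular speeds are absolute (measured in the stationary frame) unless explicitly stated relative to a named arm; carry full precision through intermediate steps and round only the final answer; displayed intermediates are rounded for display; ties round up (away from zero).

recognized (5 fixed axles, 4 meshes): fixed-axis compound train
mesh 1 [53T→48T]: ω = 190.0000×53/48 = 209.7917 rpm, sense flips to −
mesh 2 [48T→43T]: ω = 209.7917×48/43 = 234.1860 rpm, sense flips to +
mesh 3 [43T→91T]: ω = 234.1860×43/91 = 110.6593 rpm, sense flips to −
mesh 4 [85T→42T]: ω = 110.6593×85/42 = 223.9534 rpm, sense flips to +
signed output speed = +223.9534 rpm

+223.9534 rpm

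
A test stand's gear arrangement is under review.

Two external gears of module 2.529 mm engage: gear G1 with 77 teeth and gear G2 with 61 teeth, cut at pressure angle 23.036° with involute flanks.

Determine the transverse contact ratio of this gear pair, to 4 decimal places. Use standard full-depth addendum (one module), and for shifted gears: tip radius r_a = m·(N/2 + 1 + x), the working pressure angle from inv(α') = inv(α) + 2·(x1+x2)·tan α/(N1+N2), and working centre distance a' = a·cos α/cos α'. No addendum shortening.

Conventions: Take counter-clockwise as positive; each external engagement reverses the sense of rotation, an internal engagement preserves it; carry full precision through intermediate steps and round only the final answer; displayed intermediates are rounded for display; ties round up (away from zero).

topology: single-mesh involute geometry — m = 2.529, 77T/61T pair
base radii: r_b1 = 89.602414, r_b2 = 70.983731
tip radii: r_a1 = 99.895500, r_a2 = 79.663500
no profile shift: α' = α, a' = a
action lengths: √(r_a1²−r_b1²) = 44.164672, √(r_a2²−r_b2²) = 36.160520
base pitch p_b = π·m·cos α = 7.311540
CR = (44.164672 + 36.160520 − 174.501000·sin 23.03600°)/7.311540 = 1.646891
contact ratio ≈ 1.6469

1.6469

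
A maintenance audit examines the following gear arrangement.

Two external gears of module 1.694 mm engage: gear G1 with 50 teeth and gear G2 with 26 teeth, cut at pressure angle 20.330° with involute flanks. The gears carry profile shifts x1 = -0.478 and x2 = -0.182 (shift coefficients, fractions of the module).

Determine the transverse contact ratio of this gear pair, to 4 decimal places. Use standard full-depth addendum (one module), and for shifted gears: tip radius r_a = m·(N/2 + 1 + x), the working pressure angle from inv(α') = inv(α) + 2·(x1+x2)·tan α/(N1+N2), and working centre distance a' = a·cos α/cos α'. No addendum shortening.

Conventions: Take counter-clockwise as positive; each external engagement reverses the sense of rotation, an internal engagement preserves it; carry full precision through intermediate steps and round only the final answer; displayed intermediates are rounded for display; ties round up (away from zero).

recognized (one external pair, fixed centres): single-mesh tooth geometry, m = 1.694, N1 = 50, N2 = 26
base radii: r_b1 = 39.711898, r_b2 = 20.650187
tip radii: r_a1 = 43.234268, r_a2 = 23.407692
inv(α') = inv(20.330°) + 2·(-0.478-0.182)·tan α/(50+26) = 0.00924604  ⇒  α' = 17.13454°
a' = a·cos α / cos α' = 64.3720·cos 20.330°/cos 17.13454° = 63.165655
action lengths: √(r_a1²−r_b1²) = 17.092896, √(r_a2²−r_b2²) = 11.022242
base pitch p_b = π·m·cos α = 4.990344
CR = (17.092896 + 11.022242 − 63.165655·sin 17.13454°)/4.990344 = 1.904778
contact ratio ≈ 1.9048

1.9048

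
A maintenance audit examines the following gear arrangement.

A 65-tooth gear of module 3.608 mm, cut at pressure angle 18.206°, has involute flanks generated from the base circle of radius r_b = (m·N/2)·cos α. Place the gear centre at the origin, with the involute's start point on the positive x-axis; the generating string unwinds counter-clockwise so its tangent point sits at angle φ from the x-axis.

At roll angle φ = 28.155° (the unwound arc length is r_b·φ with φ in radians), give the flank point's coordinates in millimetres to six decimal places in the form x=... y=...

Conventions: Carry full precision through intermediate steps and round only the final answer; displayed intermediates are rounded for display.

x=124.037580 y=4.300310

topology: single-mesh involute geometry — m = 3.608, N = 65
pitch radius r_p = m·N/2 = 3.608·65/2 = 117.260000
base radius r_b = r_p·cos α = 117.260000·cos 18.206° = 111.389887
roll angle φ = 28.155° = 0.49139745 rad
x = r_b·(cos φ + φ·sin φ) = 124.037580
y = r_b·(sin φ − φ·cos φ) = 4.300310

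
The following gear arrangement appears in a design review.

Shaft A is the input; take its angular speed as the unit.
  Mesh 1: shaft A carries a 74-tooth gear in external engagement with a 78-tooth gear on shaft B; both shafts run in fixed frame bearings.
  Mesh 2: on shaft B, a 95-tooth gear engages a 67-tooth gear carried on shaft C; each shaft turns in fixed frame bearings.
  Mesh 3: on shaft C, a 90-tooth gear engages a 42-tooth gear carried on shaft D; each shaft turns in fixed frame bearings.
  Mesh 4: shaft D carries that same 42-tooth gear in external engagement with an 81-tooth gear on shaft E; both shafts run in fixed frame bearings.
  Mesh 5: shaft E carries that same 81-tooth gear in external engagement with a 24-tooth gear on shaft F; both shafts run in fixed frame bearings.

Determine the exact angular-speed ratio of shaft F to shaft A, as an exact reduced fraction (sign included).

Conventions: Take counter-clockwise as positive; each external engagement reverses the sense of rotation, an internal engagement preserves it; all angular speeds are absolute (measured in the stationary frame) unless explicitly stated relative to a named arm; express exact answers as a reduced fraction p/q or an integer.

class = fixed-axis compound train [5 meshes; 5 ratios multiply, 5 sense flips]
mesh 1 [74T→78T]: running ratio 37/39, sense −
mesh 2 [95T→67T]: running ratio 3515/2613, sense +
mesh 3 [90T→42T]: running ratio 17575/6097, sense −
mesh 4 [42T→81T]: running ratio 35150/23517, sense +
mesh 5 [81T→24T]: running ratio 17575/3484, sense −
ω_out/ω_in = -17575/3484

-17575/3484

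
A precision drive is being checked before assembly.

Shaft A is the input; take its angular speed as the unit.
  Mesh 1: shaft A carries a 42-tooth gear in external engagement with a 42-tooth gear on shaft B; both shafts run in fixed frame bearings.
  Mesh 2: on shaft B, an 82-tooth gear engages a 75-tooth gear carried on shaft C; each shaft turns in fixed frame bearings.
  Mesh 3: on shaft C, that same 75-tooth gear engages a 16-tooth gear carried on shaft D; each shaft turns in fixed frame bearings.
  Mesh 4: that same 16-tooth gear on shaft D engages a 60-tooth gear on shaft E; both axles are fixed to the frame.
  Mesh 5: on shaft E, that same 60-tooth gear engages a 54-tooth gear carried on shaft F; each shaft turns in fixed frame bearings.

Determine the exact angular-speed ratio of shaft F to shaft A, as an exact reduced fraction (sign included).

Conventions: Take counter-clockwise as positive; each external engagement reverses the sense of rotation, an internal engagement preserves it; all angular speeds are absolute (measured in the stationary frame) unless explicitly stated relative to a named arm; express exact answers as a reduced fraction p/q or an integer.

class = fixed-axis compound train [5 meshes; 5 ratios multiply, 5 sense flips]
mesh 1 [42T→42T]: running ratio 1, sense −
mesh 2 [82T→75T]: running ratio 82/75, sense +
mesh 3 [75T→16T]: running ratio 41/8, sense −
mesh 4 [16T→60T]: running ratio 41/30, sense +
mesh 5 [60T→54T]: running ratio 41/27, sense −
ω_out/ω_in = -41/27

-41/27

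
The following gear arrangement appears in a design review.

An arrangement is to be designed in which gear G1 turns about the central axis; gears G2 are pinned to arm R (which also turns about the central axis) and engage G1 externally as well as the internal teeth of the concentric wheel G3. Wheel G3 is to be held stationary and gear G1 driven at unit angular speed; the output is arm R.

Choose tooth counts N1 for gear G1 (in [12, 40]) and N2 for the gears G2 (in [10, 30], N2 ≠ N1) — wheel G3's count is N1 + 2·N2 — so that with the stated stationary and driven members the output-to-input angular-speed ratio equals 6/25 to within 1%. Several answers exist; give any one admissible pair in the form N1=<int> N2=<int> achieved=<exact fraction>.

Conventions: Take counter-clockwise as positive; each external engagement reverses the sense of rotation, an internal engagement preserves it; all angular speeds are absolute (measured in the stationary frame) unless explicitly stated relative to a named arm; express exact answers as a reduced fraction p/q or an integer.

planetary set to be sized for 6/25 (Willis relation)
Willis with ω_ring = 0: ω_arm/ω_sun = N1/(N1+N3); set equal to 6/25  ⇒  N3/N1 = 1/(6/25) − 1 = 19/6
N3 = N1 + 2·N2  ⇒  N2/N1 = (N3/N1 − 1)/2 = (19/6 − 1)/2 = 13/12
smallest multiple with N1 ≥ 12 and N2 ≥ 10: k = 1  ⇒  N1 = 1·12 = 12, N2 = 1·13 = 13 (N1 ≤ 40, N2 ≤ 30, N2 ≠ N1 ✓), N3 = 12 + 2·13 = 38
check: N1/(N1+N3) with N1 = 12, N3 = 38 gives 6/25; |achieved − target| = 0 ≤ 3/1250 ✓

N1=12 N2=13 achieved=6/25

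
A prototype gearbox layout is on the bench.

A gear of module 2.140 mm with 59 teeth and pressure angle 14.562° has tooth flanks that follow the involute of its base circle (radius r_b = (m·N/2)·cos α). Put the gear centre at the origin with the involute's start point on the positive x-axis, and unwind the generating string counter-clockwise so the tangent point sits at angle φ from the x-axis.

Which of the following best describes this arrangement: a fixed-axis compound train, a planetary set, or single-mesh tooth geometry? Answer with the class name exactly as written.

single-mesh tooth geometry

recognized (one wheel, involute flank): single-mesh tooth geometry, m = 2.140, N = 59
classification: single-mesh tooth geometry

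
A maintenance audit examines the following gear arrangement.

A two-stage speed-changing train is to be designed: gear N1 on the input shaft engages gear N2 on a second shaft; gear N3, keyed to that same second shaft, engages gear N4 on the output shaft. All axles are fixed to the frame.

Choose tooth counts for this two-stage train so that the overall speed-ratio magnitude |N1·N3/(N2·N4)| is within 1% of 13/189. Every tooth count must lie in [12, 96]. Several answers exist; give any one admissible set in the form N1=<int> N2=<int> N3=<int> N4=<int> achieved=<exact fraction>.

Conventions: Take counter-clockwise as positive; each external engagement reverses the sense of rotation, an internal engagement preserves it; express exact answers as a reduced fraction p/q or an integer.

N1=12 N2=27 N3=13 N4=84 achieved=13/189

2-stage fixed-axis compound train for ratio 13/189
target = 13/189 in lowest terms: an exact hit needs N1·N3 = k·13 and N2·N4 = k·189 for one integer k, every count in [12, 96]; additionally prefer no 1:1 stage (N1 ≠ N2, N3 ≠ N4)
k = 1…11: no 1:1-free in-range split of k·13 and k·189 into factor pairs; take k = 12
k = 12: N1·N3 = 156 = 12·13, N2·N4 = 2268 = 27·84
achieved = 12·13/(27·84) = 13/189; |achieved − target| = 0 ≤ 13/18900 ✓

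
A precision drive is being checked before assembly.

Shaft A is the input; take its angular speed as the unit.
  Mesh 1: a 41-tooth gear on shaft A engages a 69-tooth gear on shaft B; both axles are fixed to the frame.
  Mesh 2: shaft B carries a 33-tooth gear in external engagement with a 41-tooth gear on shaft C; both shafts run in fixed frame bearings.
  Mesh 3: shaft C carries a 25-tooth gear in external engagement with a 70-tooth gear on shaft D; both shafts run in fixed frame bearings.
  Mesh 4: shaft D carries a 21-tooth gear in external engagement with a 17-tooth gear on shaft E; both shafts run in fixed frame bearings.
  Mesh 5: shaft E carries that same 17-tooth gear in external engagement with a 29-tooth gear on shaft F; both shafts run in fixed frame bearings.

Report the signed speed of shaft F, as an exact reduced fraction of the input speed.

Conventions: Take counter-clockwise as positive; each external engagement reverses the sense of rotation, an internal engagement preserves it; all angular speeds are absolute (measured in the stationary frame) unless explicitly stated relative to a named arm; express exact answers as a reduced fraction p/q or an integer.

5-mesh fixed-axis compound train (all bearings frame-fixed)
mesh 1 [41T→69T]: |ω|/ω_in = 1×41/69 = 41/69, sense flips to −
mesh 2 [33T→41T]: |ω|/ω_in = (41/69)×33/41 = 11/23, sense flips to +
mesh 3 [25T→70T]: |ω|/ω_in = (11/23)×25/70 = 55/322, sense flips to −
mesh 4 [21T→17T]: |ω|/ω_in = (55/322)×21/17 = 165/782, sense flips to +
mesh 5 [17T→29T]: |ω|/ω_in = (165/782)×17/29 = 165/1334, sense flips to −
signed output speed (× input speed) = -165/1334

-165/1334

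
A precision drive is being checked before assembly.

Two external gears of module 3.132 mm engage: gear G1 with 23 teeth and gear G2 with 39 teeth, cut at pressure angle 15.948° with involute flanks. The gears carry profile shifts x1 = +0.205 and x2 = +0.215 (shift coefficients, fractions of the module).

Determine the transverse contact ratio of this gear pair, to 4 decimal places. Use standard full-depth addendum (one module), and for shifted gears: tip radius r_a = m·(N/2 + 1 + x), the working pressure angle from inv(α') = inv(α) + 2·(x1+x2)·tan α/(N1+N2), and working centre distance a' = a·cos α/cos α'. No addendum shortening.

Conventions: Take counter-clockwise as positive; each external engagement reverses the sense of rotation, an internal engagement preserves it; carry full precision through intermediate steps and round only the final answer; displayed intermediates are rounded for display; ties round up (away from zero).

1.7270

recognized (one external pair, fixed centres): single-mesh tooth geometry, m = 3.132, N1 = 23, N2 = 39
base radii: r_b1 = 34.631720, r_b2 = 58.723351
tip radii: r_a1 = 39.792060, r_a2 = 64.879380
inv(α') = inv(15.948°) + 2·(+0.205+0.215)·tan α/(23+39) = 0.01128997  ⇒  α' = 18.28261°
a' = a·cos α / cos α' = 97.0920·cos 15.948°/cos 18.28261° = 98.318098
action lengths: √(r_a1²−r_b1²) = 19.597245, √(r_a2²−r_b2²) = 27.584452
base pitch p_b = π·m·cos α = 9.460761
CR = (19.597245 + 27.584452 − 98.318098·sin 18.28261°)/9.460761 = 1.727016
contact ratio ≈ 1.7270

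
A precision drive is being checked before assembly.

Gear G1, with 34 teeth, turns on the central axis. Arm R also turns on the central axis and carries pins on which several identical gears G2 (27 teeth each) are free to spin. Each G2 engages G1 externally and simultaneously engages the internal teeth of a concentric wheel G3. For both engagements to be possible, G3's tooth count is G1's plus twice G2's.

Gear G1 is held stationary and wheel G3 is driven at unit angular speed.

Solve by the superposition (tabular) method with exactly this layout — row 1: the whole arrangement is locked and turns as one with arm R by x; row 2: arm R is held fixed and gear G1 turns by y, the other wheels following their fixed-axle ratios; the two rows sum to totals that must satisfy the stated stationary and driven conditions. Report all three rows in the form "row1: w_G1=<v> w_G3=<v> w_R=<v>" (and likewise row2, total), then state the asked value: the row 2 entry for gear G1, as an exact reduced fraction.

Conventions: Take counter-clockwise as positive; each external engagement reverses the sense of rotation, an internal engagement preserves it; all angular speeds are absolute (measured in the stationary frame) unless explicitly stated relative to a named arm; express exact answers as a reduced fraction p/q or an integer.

row1: w_G1=44/61 w_G3=44/61 w_R=44/61
row2: w_G1=-44/61 w_G3=17/61 w_R=0
total: w_G1=0 w_G3=1 w_R=44/61
asked value: -44/61

recognized (axles ride arm R): planetary set, 34/27/88 teeth
superposition row 1 [locked train]: every member turns x
superposition row 2 [arm held]: sun y, ring −(34/88)·y, arm 0
boundary: total ω_sun = x + y = 0 and total ω_ring = x − (34/88)·y = 1  ⇒  y = -44/61, x = 44/61
row 2 ring = −(34/88)·(-44/61) = 17/61
totals (row 1 + row 2): sun 44/61 + (-44/61) = 0, ring 44/61 + 17/61 = 1, arm 44/61 + 0 = 44/61
asked cell (row2, sun) = -44/61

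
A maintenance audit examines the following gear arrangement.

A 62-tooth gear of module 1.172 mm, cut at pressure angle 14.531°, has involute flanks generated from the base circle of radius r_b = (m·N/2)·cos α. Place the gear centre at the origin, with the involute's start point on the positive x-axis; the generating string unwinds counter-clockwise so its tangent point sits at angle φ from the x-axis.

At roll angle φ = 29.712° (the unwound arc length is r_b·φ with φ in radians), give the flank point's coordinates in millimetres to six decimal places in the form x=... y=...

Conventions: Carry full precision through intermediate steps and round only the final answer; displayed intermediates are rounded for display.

x=39.585495 y=1.591301

topology: single-mesh involute geometry — m = 1.172, N = 62
pitch radius r_p = m·N/2 = 1.172·62/2 = 36.332000
base radius r_b = r_p·cos α = 36.332000·cos 14.531° = 35.169813
roll angle φ = 29.712° = 0.51857223 rad
x = r_b·(cos φ + φ·sin φ) = 39.585495
y = r_b·(sin φ − φ·cos φ) = 1.591301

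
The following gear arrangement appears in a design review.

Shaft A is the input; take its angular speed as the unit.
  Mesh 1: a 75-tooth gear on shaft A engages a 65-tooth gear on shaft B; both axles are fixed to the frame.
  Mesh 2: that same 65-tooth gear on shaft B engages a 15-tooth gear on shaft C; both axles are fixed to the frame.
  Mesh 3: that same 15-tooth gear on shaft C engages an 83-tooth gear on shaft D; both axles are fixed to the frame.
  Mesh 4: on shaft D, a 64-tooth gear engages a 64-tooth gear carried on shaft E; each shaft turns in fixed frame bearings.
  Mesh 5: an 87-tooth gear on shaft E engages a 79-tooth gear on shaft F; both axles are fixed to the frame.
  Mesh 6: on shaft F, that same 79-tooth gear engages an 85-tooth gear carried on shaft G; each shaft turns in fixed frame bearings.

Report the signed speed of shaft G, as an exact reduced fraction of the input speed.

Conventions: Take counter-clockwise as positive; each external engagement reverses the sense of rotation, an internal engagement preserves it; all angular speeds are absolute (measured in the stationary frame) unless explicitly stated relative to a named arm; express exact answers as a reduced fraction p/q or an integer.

6-mesh fixed-axis compound train (all bearings frame-fixed)
mesh 1 [75T→65T]: |ω|/ω_in = 1×75/65 = 15/13, sense flips to −
mesh 2 [65T→15T]: |ω|/ω_in = (15/13)×65/15 = 5, sense flips to +
mesh 3 [15T→83T]: |ω|/ω_in = 5×15/83 = 75/83, sense flips to −
mesh 4 [64T→64T]: |ω|/ω_in = (75/83)×64/64 = 75/83, sense flips to +
mesh 5 [87T→79T]: |ω|/ω_in = (75/83)×87/79 = 6525/6557, sense flips to −
mesh 6 [79T→85T]: |ω|/ω_in = (6525/6557)×79/85 = 1305/1411, sense flips to +
signed output speed (× input speed) = 1305/1411

1305/1411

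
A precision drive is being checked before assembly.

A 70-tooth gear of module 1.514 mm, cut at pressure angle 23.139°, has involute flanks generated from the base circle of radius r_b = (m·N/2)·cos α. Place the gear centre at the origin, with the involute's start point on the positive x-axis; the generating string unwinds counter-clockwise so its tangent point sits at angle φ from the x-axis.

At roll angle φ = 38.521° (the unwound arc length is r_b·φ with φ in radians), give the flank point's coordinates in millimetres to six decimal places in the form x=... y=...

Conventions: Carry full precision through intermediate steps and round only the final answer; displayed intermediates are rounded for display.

x=58.526250 y=4.716455

topology: single-mesh involute geometry — m = 1.514, N = 70
pitch radius r_p = m·N/2 = 1.514·70/2 = 52.990000
base radius r_b = r_p·cos α = 52.990000·cos 23.139° = 48.727179
roll angle φ = 38.521° = 0.67231828 rad
x = r_b·(cos φ + φ·sin φ) = 58.526250
y = r_b·(sin φ − φ·cos φ) = 4.716455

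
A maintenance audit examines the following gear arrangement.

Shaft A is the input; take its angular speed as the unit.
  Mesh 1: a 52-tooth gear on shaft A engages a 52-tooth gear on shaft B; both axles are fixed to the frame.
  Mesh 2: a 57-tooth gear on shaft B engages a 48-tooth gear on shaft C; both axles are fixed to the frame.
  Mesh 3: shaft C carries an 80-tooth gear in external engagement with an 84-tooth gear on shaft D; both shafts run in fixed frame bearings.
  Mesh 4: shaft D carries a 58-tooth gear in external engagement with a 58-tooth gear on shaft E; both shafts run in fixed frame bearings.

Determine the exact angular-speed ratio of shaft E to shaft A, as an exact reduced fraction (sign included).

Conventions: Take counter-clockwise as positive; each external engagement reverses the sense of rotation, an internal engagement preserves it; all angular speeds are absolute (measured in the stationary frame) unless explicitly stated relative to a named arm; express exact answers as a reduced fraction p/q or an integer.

95/84

class = fixed-axis compound train [4 meshes; 4 ratios multiply, 4 sense flips]
mesh 1 [52T→52T]: running ratio 1, sense −
mesh 2 [57T→48T]: running ratio 19/16, sense +
mesh 3 [80T→84T]: running ratio 95/84, sense −
mesh 4 [58T→58T]: running ratio 95/84, sense +
ω_out/ω_in = 95/84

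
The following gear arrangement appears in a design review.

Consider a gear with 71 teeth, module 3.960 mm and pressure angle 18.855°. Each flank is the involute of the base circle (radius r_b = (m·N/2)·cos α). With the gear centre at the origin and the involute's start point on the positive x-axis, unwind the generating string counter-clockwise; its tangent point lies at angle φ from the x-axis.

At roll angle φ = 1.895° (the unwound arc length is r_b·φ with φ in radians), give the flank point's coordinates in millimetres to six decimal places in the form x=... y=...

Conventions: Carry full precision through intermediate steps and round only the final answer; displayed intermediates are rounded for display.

recognized (one wheel, involute flank): single-mesh tooth geometry, m = 3.960, N = 71
pitch radius r_p = m·N/2 = 3.960·71/2 = 140.580000
base radius r_b = r_p·cos α = 140.580000·cos 18.855° = 133.036403
roll angle φ = 1.895° = 0.03307399 rad
x = r_b·(cos φ + φ·sin φ) = 133.109146
y = r_b·(sin φ − φ·cos φ) = 0.001604

x=133.109146 y=0.001604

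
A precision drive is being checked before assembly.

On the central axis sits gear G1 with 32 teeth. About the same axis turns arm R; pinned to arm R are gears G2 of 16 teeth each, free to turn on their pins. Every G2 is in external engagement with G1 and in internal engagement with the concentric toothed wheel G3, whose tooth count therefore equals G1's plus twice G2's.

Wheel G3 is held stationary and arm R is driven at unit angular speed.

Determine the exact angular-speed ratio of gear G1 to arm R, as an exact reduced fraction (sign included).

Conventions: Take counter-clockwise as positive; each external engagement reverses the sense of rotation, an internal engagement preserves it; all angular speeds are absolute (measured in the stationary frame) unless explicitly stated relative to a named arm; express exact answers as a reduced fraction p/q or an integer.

class = planetary set [G3 = 32+2·16 = 64; Willis about the carrier]
ring teeth: 32 + 2·16 = 64
32(ω_sun−ω_arm) = −64(ω_ring−ω_arm),  ω_ring = 0, ω_arm = 1
ω_sun = 1 − (64/32)(0−1) = 3
ω_out/ω_in = 3

3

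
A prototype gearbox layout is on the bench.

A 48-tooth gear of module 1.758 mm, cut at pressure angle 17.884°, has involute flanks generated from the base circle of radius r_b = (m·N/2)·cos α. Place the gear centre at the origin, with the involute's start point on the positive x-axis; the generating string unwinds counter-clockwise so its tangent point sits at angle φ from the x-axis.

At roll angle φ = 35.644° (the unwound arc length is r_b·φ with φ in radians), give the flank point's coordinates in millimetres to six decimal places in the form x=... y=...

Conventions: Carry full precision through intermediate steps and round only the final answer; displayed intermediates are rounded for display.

recognized (one wheel, involute flank): single-mesh tooth geometry, m = 1.758, N = 48
pitch radius r_p = m·N/2 = 1.758·48/2 = 42.192000
base radius r_b = r_p·cos α = 42.192000·cos 17.884° = 40.153291
roll angle φ = 35.644° = 0.62210516 rad
x = r_b·(cos φ + φ·sin φ) = 47.187486
y = r_b·(sin φ − φ·cos φ) = 3.099484

x=47.187486 y=3.099484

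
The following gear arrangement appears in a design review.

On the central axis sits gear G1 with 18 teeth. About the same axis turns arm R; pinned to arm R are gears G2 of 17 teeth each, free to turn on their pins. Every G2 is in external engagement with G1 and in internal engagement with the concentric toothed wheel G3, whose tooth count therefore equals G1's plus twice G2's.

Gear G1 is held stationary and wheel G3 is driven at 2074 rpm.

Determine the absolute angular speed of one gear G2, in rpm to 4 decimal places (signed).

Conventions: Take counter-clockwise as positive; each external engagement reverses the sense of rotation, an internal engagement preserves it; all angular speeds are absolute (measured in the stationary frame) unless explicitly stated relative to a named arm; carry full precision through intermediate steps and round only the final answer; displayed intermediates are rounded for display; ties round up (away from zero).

+3172.0000 rpm

topology: planetary set — G1 18T / G2 17T / G3 52T, arm = carrier (Willis)
normalise by the input: solve with ω_ring = 1, then scale by 2074 rpm
ring teeth: 18 + 2·17 = 52
18(ω_sun−ω_arm) = −52(ω_ring−ω_arm),  ω_sun = 0, ω_ring = 1
18(0−ω_arm) = −52(1−ω_arm)  ⇒  70·ω_arm = 52  ⇒  ω_arm = 26/35
sun–planet mesh: 18·(0−26/35) = −17·(ω_p−ω_arm)  ⇒  ω_p−ω_arm = 468/595
ω_p = 26/35 + 468/595 = 26/17
scale: ω_p = 26/17 × 2074 rpm = +3172.0000 rpm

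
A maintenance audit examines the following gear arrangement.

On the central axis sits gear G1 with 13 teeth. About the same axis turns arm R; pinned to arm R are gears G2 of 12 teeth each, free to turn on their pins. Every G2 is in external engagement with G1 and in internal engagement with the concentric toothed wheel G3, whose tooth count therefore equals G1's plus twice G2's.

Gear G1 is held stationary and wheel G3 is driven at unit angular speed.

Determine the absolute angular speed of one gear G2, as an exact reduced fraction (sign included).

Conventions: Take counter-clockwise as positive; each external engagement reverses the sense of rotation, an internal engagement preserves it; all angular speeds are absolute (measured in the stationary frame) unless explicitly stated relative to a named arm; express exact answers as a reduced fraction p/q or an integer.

37/24

planetary set (13T centre, 12T on arm, 37T internal) — Willis relation
ring teeth: 13 + 2·12 = 37
13(ω_sun−ω_arm) = −37(ω_ring−ω_arm),  ω_sun = 0, ω_ring = 1
13(0−ω_arm) = −37(1−ω_arm)  ⇒  50·ω_arm = 37  ⇒  ω_arm = 37/50
sun–planet mesh: 13·(0−37/50) = −12·(ω_p−ω_arm)  ⇒  ω_p−ω_arm = 481/600
ω_p = 37/50 + 481/600 = 37/24
exact speed ratio = 37/24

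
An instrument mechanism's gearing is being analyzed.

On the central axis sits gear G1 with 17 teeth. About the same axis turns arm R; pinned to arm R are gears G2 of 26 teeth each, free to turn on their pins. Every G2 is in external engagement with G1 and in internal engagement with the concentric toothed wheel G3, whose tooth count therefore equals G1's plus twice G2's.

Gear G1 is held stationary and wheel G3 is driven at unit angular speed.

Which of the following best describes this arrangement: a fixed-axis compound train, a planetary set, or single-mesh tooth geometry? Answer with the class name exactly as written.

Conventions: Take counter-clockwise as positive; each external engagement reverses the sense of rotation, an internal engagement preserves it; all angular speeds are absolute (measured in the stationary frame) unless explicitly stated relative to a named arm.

planetary set

topology: planetary set — G1 17T / G2 26T / G3 69T, arm = carrier (Willis)
classification: planetary set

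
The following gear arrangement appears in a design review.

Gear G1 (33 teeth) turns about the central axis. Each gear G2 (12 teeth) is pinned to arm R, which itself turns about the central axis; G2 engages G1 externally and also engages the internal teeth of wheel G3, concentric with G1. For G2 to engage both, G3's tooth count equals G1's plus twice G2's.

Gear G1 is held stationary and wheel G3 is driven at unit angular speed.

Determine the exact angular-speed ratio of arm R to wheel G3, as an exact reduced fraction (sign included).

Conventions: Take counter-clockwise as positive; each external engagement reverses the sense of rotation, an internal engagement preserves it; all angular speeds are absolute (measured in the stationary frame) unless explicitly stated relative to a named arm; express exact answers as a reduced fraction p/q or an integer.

recognized (axles ride arm R): planetary set, 33/12/57 teeth
ring teeth: 33 + 2·12 = 57
33(ω_sun−ω_arm) = −57(ω_ring−ω_arm),  ω_sun = 0, ω_ring = 1
33(0−ω_arm) = −57(1−ω_arm)  ⇒  90·ω_arm = 57  ⇒  ω_arm = 19/30
ω_out/ω_in = 19/30

19/30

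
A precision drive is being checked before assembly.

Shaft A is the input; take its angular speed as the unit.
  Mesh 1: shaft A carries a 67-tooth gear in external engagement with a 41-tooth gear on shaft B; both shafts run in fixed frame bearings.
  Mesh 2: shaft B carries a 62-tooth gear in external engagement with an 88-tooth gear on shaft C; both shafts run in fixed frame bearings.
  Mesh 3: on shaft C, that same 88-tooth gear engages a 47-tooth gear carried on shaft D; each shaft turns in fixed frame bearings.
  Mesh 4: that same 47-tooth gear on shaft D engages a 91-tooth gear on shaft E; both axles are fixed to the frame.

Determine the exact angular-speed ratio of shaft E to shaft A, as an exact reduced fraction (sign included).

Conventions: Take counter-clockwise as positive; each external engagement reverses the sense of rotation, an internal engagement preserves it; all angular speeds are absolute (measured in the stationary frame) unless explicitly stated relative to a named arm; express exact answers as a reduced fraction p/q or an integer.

4154/3731

class = fixed-axis compound train [4 meshes; 4 ratios multiply, 4 sense flips]
mesh 1 [67T→41T]: running ratio 67/41, sense −
mesh 2 [62T→88T]: running ratio 2077/1804, sense +
mesh 3 [88T→47T]: running ratio 4154/1927, sense −
mesh 4 [47T→91T]: running ratio 4154/3731, sense +
ω_out/ω_in = 4154/3731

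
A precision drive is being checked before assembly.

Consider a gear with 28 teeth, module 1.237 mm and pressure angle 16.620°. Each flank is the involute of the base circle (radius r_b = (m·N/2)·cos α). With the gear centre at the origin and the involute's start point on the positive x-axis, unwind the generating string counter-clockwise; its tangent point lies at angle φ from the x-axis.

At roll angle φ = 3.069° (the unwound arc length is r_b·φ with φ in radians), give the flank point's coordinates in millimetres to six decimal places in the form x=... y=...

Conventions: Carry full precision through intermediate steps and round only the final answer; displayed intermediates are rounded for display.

x=16.618291 y=0.000850

topology: single-mesh involute geometry — m = 1.237, N = 28
pitch radius r_p = m·N/2 = 1.237·28/2 = 17.318000
base radius r_b = r_p·cos α = 17.318000·cos 16.620° = 16.594502
roll angle φ = 3.069° = 0.05356415 rad
x = r_b·(cos φ + φ·sin φ) = 16.618291
y = r_b·(sin φ − φ·cos φ) = 0.000850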